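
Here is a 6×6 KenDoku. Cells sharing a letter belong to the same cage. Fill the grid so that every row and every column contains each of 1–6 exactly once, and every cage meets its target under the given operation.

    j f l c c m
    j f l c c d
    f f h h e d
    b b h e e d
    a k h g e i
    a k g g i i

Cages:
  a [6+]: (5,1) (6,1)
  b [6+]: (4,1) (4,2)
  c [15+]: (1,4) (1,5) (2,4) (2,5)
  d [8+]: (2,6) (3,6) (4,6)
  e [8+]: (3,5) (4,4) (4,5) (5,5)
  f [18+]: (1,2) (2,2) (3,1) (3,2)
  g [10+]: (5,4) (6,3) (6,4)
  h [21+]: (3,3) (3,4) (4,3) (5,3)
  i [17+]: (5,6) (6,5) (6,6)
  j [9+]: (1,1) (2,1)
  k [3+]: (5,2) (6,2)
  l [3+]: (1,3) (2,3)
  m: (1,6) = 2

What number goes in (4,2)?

5

Cage m is a single given cell, so (1,6) = 2.
Cage h has sum 21; hence (3,4) = 6.
Cage i needs sum 17; hence (5,6) = 6.
The 3 cells of cage i must have sum 17, leaving (6,5) = 6.
The 3 cells of cage i must have sum 17; hence (6,6) = 5.
Row 1 already has 2, so (1,3) = 1.
The two cells of cage l must have sum 3; hence (2,3) = 2.
Cage h needs sum 21; hence (4,3) = 6.
The only place for 3 in row 6 is (6,3).
The only place for 2 in row 3 is (3,5).
Row 3 needs a 1, and only (3,6) is open for it.
The only place for 5 in row 4 is (4,2).
Cage f needs sum 18, leaving (3,1) = 5.
Row 3 now contains 5, so (3,3) = 4.
Cage b's pair has sum 6, so (4,1) = 1.
Row 4 already has 1, which forces (4,4) = 2.
Column 3 already has 4, leaving (5,3) = 5.
5 is placed in row 5, so (5,4) = 3.
3 is placed in row 5, which forces (5,5) = 1.
Column 4 now contains 2, leaving (6,4) = 4.
Column 4 already has 4; hence (1,4) = 5.
Cage c has sum 15, leaving (1,5) = 4.
Cage c has sum 15, which forces (2,4) = 1.
Cage c needs sum 15, so (2,5) = 5.
Row 3 now contains 4, which forces (3,2) = 3.
Cage e has sum 8, which forces (4,5) = 3.
Row 4 now contains 3; hence (4,6) = 4.
Cage a's pair has sum 6; hence (5,1) = 4.
1 is placed in row 5, which forces (5,2) = 2.
Row 6 now contains 4, so (6,1) = 2.
Cage k's pair has sum 3, which forces (6,2) = 1.
Row 1 already has 4, so (1,2) = 6.
Cage f has sum 18, which forces (2,2) = 4.
Column 6 now contains 4, so (2,6) = 3.
Row 1 already has 6, leaving (1,1) = 3.
3 is placed in row 2; hence (2,1) = 6.
Completed grid: 3 6 1 5 4 2 / 6 4 2 1 5 3 / 5 3 4 6 2 1 / 1 5 6 2 3 4 / 4 2 5 3 1 6 / 2 1 3 4 6 5.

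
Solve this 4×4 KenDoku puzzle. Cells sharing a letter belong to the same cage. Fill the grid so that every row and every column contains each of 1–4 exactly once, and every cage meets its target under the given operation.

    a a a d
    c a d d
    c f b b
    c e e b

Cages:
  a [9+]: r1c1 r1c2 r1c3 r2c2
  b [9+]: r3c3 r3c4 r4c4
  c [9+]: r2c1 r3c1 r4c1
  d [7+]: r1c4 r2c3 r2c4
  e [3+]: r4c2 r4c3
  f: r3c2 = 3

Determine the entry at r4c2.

F is a freebie, leaving r3c2 = 3.
The only place for 1 in row 3 is r3c4.
Cage b needs sum 9, leaving r3c3 = 4.
Cage b needs sum 9, leaving r4c4 = 4.
Column 4 already has 4, leaving r1c4 = 2.
Cage c has sum 9, leaving r2c1 = 4.
The 3 cells of cage d must have sum 7; hence r2c3 = 2.
Cage d has sum 7; hence r2c4 = 3.
4 is placed in row 3, so r3c1 = 2.
The 3 cells of cage c must have sum 9; hence r4c1 = 3.
Column 3 already has 2, leaving r4c3 = 1.
3 is placed in column 1, leaving r1c1 = 1.
Cage a has sum 9, so r1c2 = 4.
Column 3 now contains 1; hence r1c3 = 3.
Row 2 already has 2; hence r2c2 = 1.
Row 4 already has 1, so r4c2 = 2.
Filled in: 1 4 3 2 / 4 1 2 3 / 2 3 4 1 / 3 2 1 4.

2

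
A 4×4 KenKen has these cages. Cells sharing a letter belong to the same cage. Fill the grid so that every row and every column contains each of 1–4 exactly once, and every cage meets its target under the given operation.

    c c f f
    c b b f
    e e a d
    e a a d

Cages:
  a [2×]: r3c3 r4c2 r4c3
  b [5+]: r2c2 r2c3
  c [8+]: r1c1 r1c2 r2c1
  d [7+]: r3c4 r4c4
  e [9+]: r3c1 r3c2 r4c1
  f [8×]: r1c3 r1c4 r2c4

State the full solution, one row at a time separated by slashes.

1 3 4 2 / 4 2 3 1 / 2 4 1 3 / 3 1 2 4

The 3 cells of cage a must have product 2, which forces r3c3 = 1.
Cage a needs product 2, so r4c2 = 1.
Cage a has product 2; hence r4c3 = 2.
Column 3 now contains 2, so r1c3 = 4.
Cage b's pair has sum 5, so r2c2 = 2.
Cage b needs two cells with sum 5; hence r2c3 = 3.
2 is placed in row 2, leaving r2c4 = 1.
Cage c needs sum 8, so r1c1 = 1.
2 is placed in column 2, so r1c2 = 3.
Column 4 now contains 1; hence r1c4 = 2.
Row 2 now contains 1, so r2c1 = 4.
The 3 cells of cage e must have sum 9, so r3c1 = 2.
3 is placed in column 2, so r3c2 = 4.
Row 3 now contains 4, so r3c4 = 3.
4 is placed in column 1; hence r4c1 = 3.
3 is placed in column 4; hence r4c4 = 4.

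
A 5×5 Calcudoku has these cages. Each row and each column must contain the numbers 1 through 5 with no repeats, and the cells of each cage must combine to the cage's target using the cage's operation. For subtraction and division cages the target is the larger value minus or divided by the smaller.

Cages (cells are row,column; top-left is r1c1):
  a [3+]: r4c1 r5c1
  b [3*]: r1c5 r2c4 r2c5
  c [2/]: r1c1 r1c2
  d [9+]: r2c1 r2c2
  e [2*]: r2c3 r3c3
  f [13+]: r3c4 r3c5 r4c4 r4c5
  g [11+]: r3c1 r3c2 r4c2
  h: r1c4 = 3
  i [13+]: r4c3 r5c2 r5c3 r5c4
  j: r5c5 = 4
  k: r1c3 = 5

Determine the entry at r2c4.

Cage k is given, leaving r1c3 = 5.
H is a freebie, so r1c4 = 3.
Cage b needs product 3, which forces r1c5 = 1.
Cage b needs product 3, which forces r2c4 = 1.
The 3 cells of cage b must have product 3, leaving r2c5 = 3.
Cage j is a single given cell; hence r5c5 = 4.
Row 2 now contains 1; hence r2c3 = 2.
Cage e needs two cells with product 2, which forces r3c3 = 1.
Column 3 now contains 1, leaving r5c3 = 3.
Cage i has sum 13, so r5c4 = 5.
Column 3 already has 3, leaving r4c3 = 4.
Row 4 already has 4, which forces r4c4 = 2.
2 is placed in row 4, which forces r4c5 = 5.
Row 5 now contains 3, leaving r5c2 = 1.
The 3 cells of cage g must have sum 11, leaving r3c1 = 3.
Cage g has sum 11, leaving r3c2 = 5.
Column 4 now contains 2; hence r3c4 = 4.
5 is placed in column 5, leaving r3c5 = 2.
2 is placed in row 4, so r4c1 = 1.
Row 4 already has 5; hence r4c2 = 3.
Row 5 now contains 1, so r5c1 = 2.
Column 1 already has 2, which forces r1c1 = 4.
The two cells of cage c must have quotient 2; hence r1c2 = 2.
The two cells of cage d must have sum 9, so r2c1 = 5.
Column 2 now contains 5, leaving r2c2 = 4.
The full grid is 4 2 5 3 1 / 5 4 2 1 3 / 3 5 1 4 2 / 1 3 4 2 5 / 2 1 3 5 4.

1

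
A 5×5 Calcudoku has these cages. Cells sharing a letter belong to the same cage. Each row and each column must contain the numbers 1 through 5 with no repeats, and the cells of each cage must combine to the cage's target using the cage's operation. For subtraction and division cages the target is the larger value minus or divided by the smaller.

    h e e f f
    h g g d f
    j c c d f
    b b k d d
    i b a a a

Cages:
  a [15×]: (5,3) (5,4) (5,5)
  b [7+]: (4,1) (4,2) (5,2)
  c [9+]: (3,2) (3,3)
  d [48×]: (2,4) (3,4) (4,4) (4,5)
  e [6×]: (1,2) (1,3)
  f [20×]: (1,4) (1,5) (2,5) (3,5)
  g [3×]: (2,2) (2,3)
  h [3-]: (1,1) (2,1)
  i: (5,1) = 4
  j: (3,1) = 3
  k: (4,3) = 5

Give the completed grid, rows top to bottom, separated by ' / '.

Cage j is given, so (3,1) = 3.
Cage k is a single given cell, which forces (4,3) = 5.
Cage i is a single given cell; hence (5,1) = 4.
Cage c needs two cells with sum 9, leaving (3,2) = 5.
5 is placed in column 3, so (3,3) = 4.
In row 1, 4 can only go at (1,5), so (1,5) = 4.
The 4 cells of cage f must have product 20, so (1,4) = 1.
Cage f has product 20, so (2,5) = 5.
The 4 cells of cage d must have product 48, leaving (3,4) = 2.
Cage f has product 20; hence (3,5) = 1.
Column 5 already has 4; hence (4,5) = 2.
1 is placed in column 5, so (5,5) = 3.
Cage h's pair has difference 3; hence (1,1) = 5.
Row 2 now contains 5; hence (2,1) = 2.
Row 4 already has 2; hence (4,1) = 1.
The 3 cells of cage b must have sum 7; hence (4,2) = 4.
4 is placed in row 4, so (4,4) = 3.
Cage b has sum 7, leaving (5,2) = 2.
3 is placed in row 5, leaving (5,3) = 1.
3 is placed in row 5, so (5,4) = 5.
2 is placed in column 2, leaving (1,2) = 3.
The two cells of cage e must have product 6; hence (1,3) = 2.
Cage g needs two cells with product 3, leaving (2,2) = 1.
Column 3 already has 1, leaving (2,3) = 3.
Column 4 already has 3, which forces (2,4) = 4.

5 3 2 1 4 / 2 1 3 4 5 / 3 5 4 2 1 / 1 4 5 3 2 / 4 2 1 5 3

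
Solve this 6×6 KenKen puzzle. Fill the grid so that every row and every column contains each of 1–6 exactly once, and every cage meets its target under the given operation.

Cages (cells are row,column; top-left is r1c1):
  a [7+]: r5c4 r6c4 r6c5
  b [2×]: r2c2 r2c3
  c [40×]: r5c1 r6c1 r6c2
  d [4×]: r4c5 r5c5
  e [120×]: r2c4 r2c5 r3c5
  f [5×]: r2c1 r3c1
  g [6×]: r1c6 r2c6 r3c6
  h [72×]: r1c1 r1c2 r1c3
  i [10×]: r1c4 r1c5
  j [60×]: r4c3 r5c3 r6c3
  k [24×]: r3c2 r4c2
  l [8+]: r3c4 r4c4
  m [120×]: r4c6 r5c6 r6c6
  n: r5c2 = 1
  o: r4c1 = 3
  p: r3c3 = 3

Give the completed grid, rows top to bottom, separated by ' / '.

6 3 4 5 2 1 / 5 2 1 4 6 3 / 1 4 3 6 5 2 / 3 6 5 2 1 4 / 2 1 6 3 4 5 / 4 5 2 1 3 6

Cage p is a single given cell, leaving r3c3 = 3.
Cage o is a single given cell, so r4c1 = 3.
N is a freebie, which forces r5c2 = 1.
Row 5 already has 1, which forces r5c5 = 4.
Cage h needs product 72, leaving r1c2 = 3.
Column 2 already has 1, which forces r2c2 = 2.
Cage b needs two cells with product 2, so r2c3 = 1.
Cage e has product 120, leaving r2c4 = 4.
1 is placed in row 2, so r2c6 = 3.
Column 5 now contains 4, leaving r4c5 = 1.
1 is placed in row 2; hence r2c1 = 5.
Row 2 now contains 5, which forces r2c5 = 6.
Cage f needs two cells with product 5, so r3c1 = 1.
Column 5 now contains 6, which forces r3c5 = 5.
Row 3 already has 1, leaving r3c6 = 2.
5 is placed in column 1; hence r5c1 = 2.
Row 5 now contains 2; hence r5c4 = 3.
2 is placed in column 1, leaving r6c1 = 4.
4 is placed in row 6, so r6c2 = 5.
3 is placed in column 4, leaving r6c4 = 1.
5 is placed in row 6, so r6c6 = 6.
Column 1 already has 4, so r1c1 = 6.
Cage h has product 72, so r1c3 = 4.
Cage i needs two cells with product 10, leaving r1c4 = 5.
Column 5 already has 5, so r1c5 = 2.
Column 6 now contains 2, so r1c6 = 1.
2 is placed in row 3, which forces r3c4 = 6.
The two cells of cage l must have sum 8, so r4c4 = 2.
The 3 cells of cage m must have product 120, which forces r4c6 = 4.
Column 6 already has 6, so r5c6 = 5.
6 is placed in row 6; hence r6c3 = 2.
The 3 cells of cage a must have sum 7, so r6c5 = 3.
Row 3 already has 6, leaving r3c2 = 4.
Row 4 already has 4; hence r4c2 = 6.
Cage j has product 60, which forces r4c3 = 5.
Row 5 now contains 5, leaving r5c3 = 6.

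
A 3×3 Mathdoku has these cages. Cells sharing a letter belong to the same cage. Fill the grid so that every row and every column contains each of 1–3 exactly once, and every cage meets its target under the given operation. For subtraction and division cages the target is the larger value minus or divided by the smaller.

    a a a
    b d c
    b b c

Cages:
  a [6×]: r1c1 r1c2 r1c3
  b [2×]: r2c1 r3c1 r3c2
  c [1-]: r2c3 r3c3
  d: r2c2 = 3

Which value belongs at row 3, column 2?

1

The 3 cells of cage b must have product 2, which forces r2c1 = 1.
Cage d is given, which forces r2c2 = 3.
Row 2 already has 3, so r2c3 = 2.
Cage b needs product 2; hence r3c1 = 2.
Cage b needs product 2, leaving r3c2 = 1.
Row 3 now contains 1; hence r3c3 = 3.
Column 1 now contains 2, so r1c1 = 3.
Column 2 now contains 1, so r1c2 = 2.
Column 3 already has 3, leaving r1c3 = 1.
Completed grid: 3 2 1 / 1 3 2 / 2 1 3.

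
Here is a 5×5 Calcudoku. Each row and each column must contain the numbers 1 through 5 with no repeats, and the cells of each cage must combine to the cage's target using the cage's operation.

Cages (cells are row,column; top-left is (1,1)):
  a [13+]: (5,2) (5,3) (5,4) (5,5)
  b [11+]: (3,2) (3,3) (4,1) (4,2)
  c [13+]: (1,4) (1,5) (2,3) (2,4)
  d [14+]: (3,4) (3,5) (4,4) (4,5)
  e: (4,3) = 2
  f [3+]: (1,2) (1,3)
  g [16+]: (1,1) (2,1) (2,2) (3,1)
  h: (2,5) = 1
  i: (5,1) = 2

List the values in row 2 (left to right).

Cage h is a single given cell, which forces (2,5) = 1.
Cage e is given, leaving (4,3) = 2.
Cage i is a single given cell, which forces (5,1) = 2.
Cage f's pair has sum 3, which forces (1,2) = 2.
Column 3 already has 2, so (1,3) = 1.
Cage g has sum 16; hence (2,2) = 4.
The 4 cells of cage c must have sum 13, so (2,3) = 3.
Cage c needs sum 13, leaving (2,4) = 2.
Column 3 already has 3, which forces (3,3) = 4.
4 is placed in column 3, leaving (5,3) = 5.
Cage g has sum 16, which forces (1,1) = 4.
Row 2 already has 3; hence (2,1) = 5.
Cage g needs sum 16; hence (3,1) = 3.
Row 3 now contains 3, so (3,2) = 1.
Row 3 already has 1, so (3,4) = 5.
Row 3 already has 5, which forces (3,5) = 2.
Column 1 already has 3, so (4,1) = 1.
1 is placed in column 2; hence (4,2) = 5.
1 is placed in column 2, so (5,2) = 3.
Row 5 already has 3; hence (5,5) = 4.
Column 4 already has 5, leaving (1,4) = 3.
The 4 cells of cage c must have sum 13, leaving (1,5) = 5.
Cage d needs sum 14, which forces (4,4) = 4.
4 is placed in column 5; hence (4,5) = 3.
Row 5 now contains 4; hence (5,4) = 1.
Completed grid: 4 2 1 3 5 / 5 4 3 2 1 / 3 1 4 5 2 / 1 5 2 4 3 / 2 3 5 1 4.

5 4 3 2 1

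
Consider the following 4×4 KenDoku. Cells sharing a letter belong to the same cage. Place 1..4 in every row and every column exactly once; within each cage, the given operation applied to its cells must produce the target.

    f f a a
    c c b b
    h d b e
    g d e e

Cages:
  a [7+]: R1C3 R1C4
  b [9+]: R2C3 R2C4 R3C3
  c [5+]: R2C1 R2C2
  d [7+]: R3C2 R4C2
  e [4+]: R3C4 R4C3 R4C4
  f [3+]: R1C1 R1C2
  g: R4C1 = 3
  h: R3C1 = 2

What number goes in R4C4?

Cage h is given, leaving R3C1 = 2.
Cage e needs sum 4, so R3C4 = 1.
Cage g is given, leaving R4C1 = 3.
3 is placed in row 4, leaving R4C2 = 4.
The 3 cells of cage e must have sum 4, so R4C3 = 1.
Cage e needs sum 4; hence R4C4 = 2.
2 is placed in column 1; hence R1C1 = 1.
Cage f needs two cells with sum 3, so R1C2 = 2.
The two cells of cage c must have sum 5, which forces R2C1 = 4.
Cage c needs two cells with sum 5, so R2C2 = 1.
Cage b needs sum 9, leaving R2C3 = 2.
Row 2 already has 4, which forces R2C4 = 3.
Column 2 already has 4, so R3C2 = 3.
Row 3 already has 3, which forces R3C3 = 4.
4 is placed in column 3, leaving R1C3 = 3.
3 is placed in column 4, so R1C4 = 4.
Completed grid: 1 2 3 4 / 4 1 2 3 / 2 3 4 1 / 3 4 1 2.

2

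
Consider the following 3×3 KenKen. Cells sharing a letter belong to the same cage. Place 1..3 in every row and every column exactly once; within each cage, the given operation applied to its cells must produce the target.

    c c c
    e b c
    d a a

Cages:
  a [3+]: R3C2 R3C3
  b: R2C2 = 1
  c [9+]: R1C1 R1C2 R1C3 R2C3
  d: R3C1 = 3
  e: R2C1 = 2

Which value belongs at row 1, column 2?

3

Cage e is given; hence R2C1 = 2.
B is a freebie, leaving R2C2 = 1.
Cage c has sum 9, leaving R2C3 = 3.
D is a freebie, so R3C1 = 3.
1 is placed in column 2; hence R3C2 = 2.
2 is placed in row 3, leaving R3C3 = 1.
Column 1 now contains 3, which forces R1C1 = 1.
Column 2 now contains 2, so R1C2 = 3.
1 is placed in column 3, leaving R1C3 = 2.
Completed grid: 1 3 2 / 2 1 3 / 3 2 1.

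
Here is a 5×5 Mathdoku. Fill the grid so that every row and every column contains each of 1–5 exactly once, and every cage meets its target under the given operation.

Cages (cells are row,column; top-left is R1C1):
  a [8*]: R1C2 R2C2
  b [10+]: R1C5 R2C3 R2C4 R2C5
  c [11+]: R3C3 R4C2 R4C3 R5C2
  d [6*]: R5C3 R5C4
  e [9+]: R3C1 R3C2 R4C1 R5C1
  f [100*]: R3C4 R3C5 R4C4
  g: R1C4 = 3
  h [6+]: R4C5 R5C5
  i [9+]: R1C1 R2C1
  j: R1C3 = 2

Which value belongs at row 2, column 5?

Cage j is given, which forces R1C3 = 2.
G is a freebie, leaving R1C4 = 3.
Cage f needs product 100, leaving R3C4 = 4.
Cage f needs product 100; hence R3C5 = 5.
Cage f has product 100, so R4C4 = 5.
Column 3 now contains 2, leaving R5C3 = 3.
Column 4 already has 3, which forces R5C4 = 2.
Row 1 already has 2, which forces R1C2 = 4.
Cage b has sum 10; hence R1C5 = 1.
The two cells of cage a must have product 8, so R2C2 = 2.
Cage b needs sum 10; hence R2C3 = 5.
Column 4 already has 2, which forces R2C4 = 1.
Cage b needs sum 10; hence R2C5 = 3.
Column 3 now contains 3, which forces R3C3 = 1.
Column 2 now contains 2, which forces R4C2 = 1.
Cage c needs sum 11, which forces R4C3 = 4.
Cage h needs two cells with sum 6, which forces R4C5 = 2.
Column 2 now contains 4, leaving R5C2 = 5.
Cage h needs two cells with sum 6, so R5C5 = 4.
Row 1 already has 4, so R1C1 = 5.
5 is placed in row 2, which forces R2C1 = 4.
Cage e needs sum 9, so R3C1 = 2.
Row 3 already has 1, so R3C2 = 3.
Row 4 already has 2, which forces R4C1 = 3.
Row 5 now contains 4, leaving R5C1 = 1.
Filled in: 5 4 2 3 1 / 4 2 5 1 3 / 2 3 1 4 5 / 3 1 4 5 2 / 1 5 3 2 4.

3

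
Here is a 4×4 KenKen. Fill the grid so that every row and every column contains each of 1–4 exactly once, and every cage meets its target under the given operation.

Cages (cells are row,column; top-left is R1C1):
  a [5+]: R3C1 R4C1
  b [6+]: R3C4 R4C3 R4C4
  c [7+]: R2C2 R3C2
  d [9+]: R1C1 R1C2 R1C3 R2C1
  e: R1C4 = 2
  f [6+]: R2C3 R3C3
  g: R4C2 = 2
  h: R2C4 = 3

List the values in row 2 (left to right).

Cage e is a single given cell, leaving R1C4 = 2.
Cage h is a single given cell, which forces R2C4 = 3.
Column 4 already has 3, so R3C4 = 1.
G is a freebie, leaving R4C2 = 2.
Column 4 now contains 1, leaving R4C4 = 4.
The 4 cells of cage d must have sum 9, which forces R2C1 = 1.
Row 2 now contains 3; hence R2C2 = 4.
Row 2 now contains 4; hence R2C3 = 2.
The two cells of cage c must have sum 7, which forces R3C2 = 3.
Column 3 already has 2, so R3C3 = 4.
1 is placed in column 1, which forces R4C1 = 3.
Cage b has sum 6, leaving R4C3 = 1.
3 is placed in column 1, so R1C1 = 4.
Column 2 now contains 3, leaving R1C2 = 1.
Column 3 now contains 1, leaving R1C3 = 3.
Row 3 already has 4; hence R3C1 = 2.
Completed grid: 4 1 3 2 / 1 4 2 3 / 2 3 4 1 / 3 2 1 4.

1 4 2 3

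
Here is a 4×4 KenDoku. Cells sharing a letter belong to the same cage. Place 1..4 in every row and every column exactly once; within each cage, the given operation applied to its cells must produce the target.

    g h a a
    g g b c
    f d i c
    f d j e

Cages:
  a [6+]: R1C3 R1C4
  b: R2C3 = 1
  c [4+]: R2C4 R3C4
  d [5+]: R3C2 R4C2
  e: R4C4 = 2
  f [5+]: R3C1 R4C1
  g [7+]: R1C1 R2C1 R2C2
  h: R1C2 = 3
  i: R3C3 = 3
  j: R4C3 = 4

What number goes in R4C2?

1

H is a freebie; hence R1C2 = 3.
Cage b is given, leaving R2C3 = 1.
Row 2 already has 1, so R2C4 = 3.
I is a freebie, leaving R3C3 = 3.
Column 4 now contains 3, which forces R3C4 = 1.
Cage j is a single given cell, leaving R4C3 = 4.
Cage e is a single given cell, which forces R4C4 = 2.
The 3 cells of cage g must have sum 7, which forces R1C1 = 1.
4 is placed in column 3; hence R1C3 = 2.
2 is placed in column 4; hence R1C4 = 4.
Cage d needs two cells with sum 5, so R3C2 = 4.
Column 1 now contains 1, leaving R4C1 = 3.
2 is placed in row 4, so R4C2 = 1.
The 3 cells of cage g must have sum 7, so R2C1 = 4.
Column 2 already has 4, which forces R2C2 = 2.
Row 3 already has 4, which forces R3C1 = 2.
Completed grid: 1 3 2 4 / 4 2 1 3 / 2 4 3 1 / 3 1 4 2.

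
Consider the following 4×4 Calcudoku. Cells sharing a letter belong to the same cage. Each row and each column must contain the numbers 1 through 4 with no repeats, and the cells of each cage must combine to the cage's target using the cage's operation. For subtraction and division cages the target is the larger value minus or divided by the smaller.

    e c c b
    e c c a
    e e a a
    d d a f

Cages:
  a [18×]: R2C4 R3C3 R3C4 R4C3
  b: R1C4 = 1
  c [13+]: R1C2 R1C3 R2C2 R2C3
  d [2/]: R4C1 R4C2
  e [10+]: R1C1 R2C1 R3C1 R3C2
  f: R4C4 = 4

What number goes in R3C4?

Cage b is given, which forces R1C4 = 1.
Cage f is given, which forces R4C4 = 4.
The only place for 1 in row 2 is R2C1.
Column 1 now contains 1, which forces R4C1 = 2.
The two cells of cage d must have quotient 2, leaving R4C2 = 1.
1 is placed in row 4, leaving R4C3 = 3.
The 4 cells of cage e must have sum 10, leaving R3C2 = 2.
Column 3 already has 3, which forces R3C3 = 1.
Row 3 now contains 2, so R3C4 = 3.
Cage e has sum 10, so R1C1 = 3.
Row 1 now contains 3; hence R1C2 = 4.
Row 1 now contains 4, which forces R1C3 = 2.
Column 2 already has 4, so R2C2 = 3.
Column 3 now contains 2, so R2C3 = 4.
Column 4 now contains 3; hence R2C4 = 2.
Row 3 already has 3; hence R3C1 = 4.
Filled in: 3 4 2 1 / 1 3 4 2 / 4 2 1 3 / 2 1 3 4.

3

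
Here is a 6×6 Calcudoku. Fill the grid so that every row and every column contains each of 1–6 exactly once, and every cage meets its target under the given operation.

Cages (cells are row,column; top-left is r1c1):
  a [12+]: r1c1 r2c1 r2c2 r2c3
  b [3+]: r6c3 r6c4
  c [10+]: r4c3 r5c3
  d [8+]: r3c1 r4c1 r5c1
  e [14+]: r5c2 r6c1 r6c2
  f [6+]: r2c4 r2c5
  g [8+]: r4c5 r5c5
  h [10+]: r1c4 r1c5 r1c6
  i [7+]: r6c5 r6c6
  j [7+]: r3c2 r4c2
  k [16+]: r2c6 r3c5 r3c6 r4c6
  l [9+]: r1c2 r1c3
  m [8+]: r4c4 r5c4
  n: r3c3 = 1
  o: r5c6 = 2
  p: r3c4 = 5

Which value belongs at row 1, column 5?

1

Cage n is a single given cell; hence r3c3 = 1.
P is a freebie, so r3c4 = 5.
Cage o is given, leaving r5c6 = 2.
Column 3 already has 1, so r6c3 = 2.
Row 6 already has 2, which forces r6c4 = 1.
The two cells of cage m must have sum 8; hence r4c4 = 2.
Cage m needs two cells with sum 8, so r5c4 = 6.
2 is placed in column 4; hence r2c4 = 4.
Cage f's pair has sum 6; hence r2c5 = 2.
Cage c's pair has sum 10; hence r4c3 = 6.
6 is placed in row 5, so r5c3 = 4.
Column 4 already has 4, which forces r1c4 = 3.
Row 1 already has 3, so r1c1 = 2.
Cage l needs two cells with sum 9, which forces r1c2 = 4.
Row 1 already has 3; hence r1c3 = 5.
Cage a has sum 12, leaving r2c3 = 3.
Row 2 needs a 5, and only r2c6 is open for it.
The only place for 2 in row 3 is r3c2.
Cage j's pair has sum 7; hence r4c2 = 5.
Row 4 already has 5, leaving r4c5 = 3.
5 is placed in column 2, so r5c2 = 3.
Column 5 now contains 3; hence r5c5 = 5.
Column 2 already has 3, leaving r6c2 = 6.
Column 5 now contains 3, which forces r6c5 = 4.
4 is placed in row 6, which forces r6c6 = 3.
Cage a has sum 12, leaving r2c1 = 6.
Column 2 now contains 6, so r2c2 = 1.
Cage d needs sum 8, so r3c1 = 3.
4 is placed in column 5, so r3c5 = 6.
The 4 cells of cage k must have sum 16, leaving r3c6 = 4.
Cage d needs sum 8; hence r4c1 = 4.
Cage k needs sum 16, so r4c6 = 1.
Row 5 already has 3, so r5c1 = 1.
Row 6 now contains 3, so r6c1 = 5.
Column 5 now contains 6, which forces r1c5 = 1.
Column 6 already has 1, which forces r1c6 = 6.
Filled in: 2 4 5 3 1 6 / 6 1 3 4 2 5 / 3 2 1 5 6 4 / 4 5 6 2 3 1 / 1 3 4 6 5 2 / 5 6 2 1 4 3.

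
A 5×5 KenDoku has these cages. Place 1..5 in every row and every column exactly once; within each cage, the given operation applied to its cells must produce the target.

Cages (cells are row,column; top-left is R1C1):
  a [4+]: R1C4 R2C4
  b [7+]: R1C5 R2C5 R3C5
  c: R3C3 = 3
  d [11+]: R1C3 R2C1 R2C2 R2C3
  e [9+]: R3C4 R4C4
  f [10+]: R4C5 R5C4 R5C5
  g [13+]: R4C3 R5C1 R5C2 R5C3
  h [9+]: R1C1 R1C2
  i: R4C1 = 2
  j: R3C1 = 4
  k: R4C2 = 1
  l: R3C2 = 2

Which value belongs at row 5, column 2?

3

Cage j is a single given cell, so R3C1 = 4.
L is a freebie; hence R3C2 = 2.
Cage c is a single given cell, so R3C3 = 3.
4 is placed in row 3; hence R3C4 = 5.
Row 3 already has 2, which forces R3C5 = 1.
Cage i is given, which forces R4C1 = 2.
Cage k is a single given cell, leaving R4C2 = 1.
Column 4 already has 5, leaving R4C4 = 4.
Column 1 already has 4, leaving R1C1 = 5.
Cage h's pair has sum 9, so R1C2 = 4.
Row 1 now contains 4, leaving R1C5 = 2.
Column 5 now contains 2, which forces R2C5 = 4.
Row 4 already has 4; hence R4C3 = 5.
Row 4 already has 5, which forces R4C5 = 3.
3 is placed in column 5, leaving R5C5 = 5.
2 is placed in row 1, which forces R1C3 = 1.
Row 1 already has 1, so R1C4 = 3.
Cage d has sum 11, so R2C1 = 3.
Cage d needs sum 11, leaving R2C2 = 5.
The 4 cells of cage d must have sum 11, which forces R2C3 = 2.
Column 4 already has 3, leaving R2C4 = 1.
Cage g has sum 13, leaving R5C1 = 1.
Row 5 already has 5, which forces R5C2 = 3.
Cage g needs sum 13, which forces R5C3 = 4.
The 3 cells of cage f must have sum 10, so R5C4 = 2.
Completed grid: 5 4 1 3 2 / 3 5 2 1 4 / 4 2 3 5 1 / 2 1 5 4 3 / 1 3 4 2 5.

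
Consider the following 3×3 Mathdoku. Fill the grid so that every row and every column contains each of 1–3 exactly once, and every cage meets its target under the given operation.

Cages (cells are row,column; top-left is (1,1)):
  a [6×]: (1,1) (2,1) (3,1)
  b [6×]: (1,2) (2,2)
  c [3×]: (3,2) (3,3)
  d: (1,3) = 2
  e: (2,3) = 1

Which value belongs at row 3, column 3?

3

Cage d is given, leaving (1,3) = 2.
Cage e is given, so (2,3) = 1.
Column 3 now contains 1, leaving (3,3) = 3.
Row 1 already has 2, so (1,2) = 3.
The two cells of cage b must have product 6, leaving (2,2) = 2.
Row 3 already has 3, which forces (3,2) = 1.
3 is placed in row 1, which forces (1,1) = 1.
2 is placed in row 2; hence (2,1) = 3.
Row 3 now contains 1, which forces (3,1) = 2.
The full grid is 1 3 2 / 3 2 1 / 2 1 3.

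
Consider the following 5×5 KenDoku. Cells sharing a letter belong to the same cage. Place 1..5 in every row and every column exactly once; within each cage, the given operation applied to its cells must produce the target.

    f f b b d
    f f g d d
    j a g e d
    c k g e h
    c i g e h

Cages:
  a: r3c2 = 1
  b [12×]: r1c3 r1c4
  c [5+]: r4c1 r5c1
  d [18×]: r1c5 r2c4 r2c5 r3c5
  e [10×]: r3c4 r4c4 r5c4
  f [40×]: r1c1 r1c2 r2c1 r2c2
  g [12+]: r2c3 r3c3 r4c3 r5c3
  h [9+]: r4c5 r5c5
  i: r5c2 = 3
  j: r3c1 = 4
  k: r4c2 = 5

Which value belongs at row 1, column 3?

The 4 cells of cage d must have product 18, so r2c4 = 3.
J is a freebie, which forces r3c1 = 4.
Cage a is given, so r3c2 = 1.
K is a freebie; hence r4c2 = 5.
5 is placed in row 4, leaving r4c5 = 4.
I is a freebie, so r5c2 = 3.
Column 5 already has 4, leaving r5c5 = 5.
Cage b's pair has product 12, which forces r1c3 = 3.
Column 4 already has 3; hence r1c4 = 4.
Cage e needs product 10, so r3c4 = 5.
Cage c's pair has sum 5, which forces r4c1 = 3.
The two cells of cage c must have sum 5, which forces r5c1 = 2.
Row 5 already has 2, which forces r5c4 = 1.
Row 1 already has 4, leaving r1c2 = 2.
2 is placed in row 1; hence r1c5 = 1.
Cage f has product 40; hence r2c2 = 4.
Cage g needs sum 12, so r2c3 = 5.
1 is placed in column 5, so r2c5 = 2.
5 is placed in row 3, which forces r3c3 = 2.
The 4 cells of cage d must have product 18, so r3c5 = 3.
Cage g needs sum 12, which forces r4c3 = 1.
Column 4 now contains 1, which forces r4c4 = 2.
Row 5 already has 1, which forces r5c3 = 4.
Row 1 now contains 1, leaving r1c1 = 5.
Row 2 already has 5; hence r2c1 = 1.
Completed grid: 5 2 3 4 1 / 1 4 5 3 2 / 4 1 2 5 3 / 3 5 1 2 4 / 2 3 4 1 5.

3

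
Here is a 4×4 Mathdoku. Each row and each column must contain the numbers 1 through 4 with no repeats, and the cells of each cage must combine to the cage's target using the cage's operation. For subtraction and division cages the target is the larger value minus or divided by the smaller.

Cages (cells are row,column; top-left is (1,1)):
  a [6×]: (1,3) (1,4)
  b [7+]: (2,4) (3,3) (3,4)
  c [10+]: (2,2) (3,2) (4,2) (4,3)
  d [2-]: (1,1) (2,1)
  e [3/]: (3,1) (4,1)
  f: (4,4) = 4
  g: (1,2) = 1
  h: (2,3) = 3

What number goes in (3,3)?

4

G is a freebie, which forces (1,2) = 1.
Cage h is given, which forces (2,3) = 3.
F is a freebie, leaving (4,4) = 4.
3 is placed in column 3, so (1,3) = 2.
The two cells of cage a must have product 6; hence (1,4) = 3.
Column 3 now contains 2; hence (3,3) = 4.
Cage c has sum 10, leaving (4,3) = 1.
Row 1 now contains 3, leaving (1,1) = 4.
The two cells of cage d must have difference 2, so (2,1) = 2.
Cage c has sum 10, so (2,2) = 4.
Row 2 now contains 2, which forces (2,4) = 1.
Cage e's pair has quotient 3, which forces (3,1) = 1.
1 is placed in column 4, so (3,4) = 2.
1 is placed in row 4, leaving (4,1) = 3.
3 is placed in row 4, which forces (4,2) = 2.
2 is placed in row 3, leaving (3,2) = 3.
Completed grid: 4 1 2 3 / 2 4 3 1 / 1 3 4 2 / 3 2 1 4.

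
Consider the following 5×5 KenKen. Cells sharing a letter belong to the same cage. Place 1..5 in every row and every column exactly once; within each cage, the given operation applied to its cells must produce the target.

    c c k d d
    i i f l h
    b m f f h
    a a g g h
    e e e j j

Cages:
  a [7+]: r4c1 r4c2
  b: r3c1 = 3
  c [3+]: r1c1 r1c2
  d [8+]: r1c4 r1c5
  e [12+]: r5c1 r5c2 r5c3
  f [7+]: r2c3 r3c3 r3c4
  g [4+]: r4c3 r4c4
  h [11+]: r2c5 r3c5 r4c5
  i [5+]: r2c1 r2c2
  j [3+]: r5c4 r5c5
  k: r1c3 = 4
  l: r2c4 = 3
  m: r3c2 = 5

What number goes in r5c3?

Cage k is a single given cell; hence r1c3 = 4.
L is a freebie, so r2c4 = 3.
B is a freebie, leaving r3c1 = 3.
Cage m is given, so r3c2 = 5.
3 is placed in column 4, which forces r4c4 = 1.
1 is placed in column 4, which forces r5c4 = 2.
Row 5 now contains 2, leaving r5c5 = 1.
3 is placed in column 4, so r1c4 = 5.
Cage d's pair has sum 8; hence r1c5 = 3.
Column 4 now contains 2, which forces r3c4 = 4.
Row 3 now contains 4, so r3c5 = 2.
Row 4 now contains 1, which forces r4c3 = 3.
Column 3 now contains 3; hence r5c3 = 5.
The 3 cells of cage f must have sum 7; hence r2c3 = 2.
Row 3 already has 2, so r3c3 = 1.
The two cells of cage a must have sum 7, so r4c1 = 5.
Row 4 now contains 3, which forces r4c2 = 2.
Row 4 now contains 5, which forces r4c5 = 4.
5 is placed in row 5, which forces r5c1 = 4.
Cage e needs sum 12, leaving r5c2 = 3.
Cage c's pair has sum 3, leaving r1c1 = 2.
Column 2 now contains 2, which forces r1c2 = 1.
Column 1 now contains 4, which forces r2c1 = 1.
Cage i's pair has sum 5, which forces r2c2 = 4.
Column 5 already has 4; hence r2c5 = 5.
Completed grid: 2 1 4 5 3 / 1 4 2 3 5 / 3 5 1 4 2 / 5 2 3 1 4 / 4 3 5 2 1.

5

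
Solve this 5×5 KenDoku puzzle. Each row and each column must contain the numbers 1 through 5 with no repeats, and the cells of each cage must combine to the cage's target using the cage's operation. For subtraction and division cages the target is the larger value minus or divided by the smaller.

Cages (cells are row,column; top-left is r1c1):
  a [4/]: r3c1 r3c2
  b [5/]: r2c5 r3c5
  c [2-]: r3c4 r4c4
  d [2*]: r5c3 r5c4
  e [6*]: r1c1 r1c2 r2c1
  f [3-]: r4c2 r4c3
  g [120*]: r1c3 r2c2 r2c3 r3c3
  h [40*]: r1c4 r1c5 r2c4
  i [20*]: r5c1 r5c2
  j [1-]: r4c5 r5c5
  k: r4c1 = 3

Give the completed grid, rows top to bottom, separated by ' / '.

1 3 4 5 2 / 2 5 3 4 1 / 4 1 2 3 5 / 3 2 5 1 4 / 5 4 1 2 3

Cage k is a single given cell, which forces r4c1 = 3.
The 3 cells of cage e must have product 6, so r1c2 = 3.
Row 1 needs a 1, and only r1c1 is open for it.
Column 1 already has 1, which forces r2c1 = 2.
Column 1 already has 1; hence r3c1 = 4.
The two cells of cage a must have quotient 4, leaving r3c2 = 1.
Row 3 now contains 1, so r3c5 = 5.
Column 1 now contains 4; hence r5c1 = 5.
5 is placed in row 5, leaving r5c2 = 4.
Column 2 already has 4, which forces r2c2 = 5.
Row 2 already has 5, which forces r2c4 = 4.
Column 5 already has 5; hence r2c5 = 1.
Column 2 already has 5, which forces r4c2 = 2.
2 is placed in row 4; hence r4c3 = 5.
Row 4 already has 5, which forces r4c4 = 1.
2 is placed in row 4, so r4c5 = 4.
Column 4 already has 1; hence r5c4 = 2.
2 is placed in row 5, which forces r5c5 = 3.
The 4 cells of cage g must have product 120, leaving r1c3 = 4.
2 is placed in column 4, which forces r1c4 = 5.
Column 5 already has 4, which forces r1c5 = 2.
4 is placed in row 2, so r2c3 = 3.
Cage g has product 120, leaving r3c3 = 2.
2 is placed in column 4, which forces r3c4 = 3.
2 is placed in row 5, so r5c3 = 1.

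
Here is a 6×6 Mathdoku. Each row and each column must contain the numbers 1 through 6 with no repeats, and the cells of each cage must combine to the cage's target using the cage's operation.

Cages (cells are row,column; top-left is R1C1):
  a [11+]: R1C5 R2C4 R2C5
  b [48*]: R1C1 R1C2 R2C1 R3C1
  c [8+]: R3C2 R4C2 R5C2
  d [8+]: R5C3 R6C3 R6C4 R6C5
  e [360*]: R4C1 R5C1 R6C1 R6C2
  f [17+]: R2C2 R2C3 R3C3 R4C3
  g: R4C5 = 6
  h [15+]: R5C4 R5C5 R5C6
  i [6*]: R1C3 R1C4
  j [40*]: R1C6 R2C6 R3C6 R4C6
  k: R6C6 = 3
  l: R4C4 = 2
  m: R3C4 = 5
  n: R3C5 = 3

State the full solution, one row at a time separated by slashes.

6 4 2 3 1 5 / 1 3 5 6 4 2 / 2 1 6 5 3 4 / 4 5 3 2 6 1 / 3 2 1 4 5 6 / 5 6 4 1 2 3

Cage m is a single given cell, leaving R3C4 = 5.
Cage n is given, so R3C5 = 3.
Cage l is given, so R4C4 = 2.
G is a freebie, so R4C5 = 6.
K is a freebie, so R6C6 = 3.
Cage d has sum 8, so R5C3 = 1.
In row 5, 2 can only go at R5C2, so R5C2 = 2.
Cage c has sum 8, leaving R3C2 = 1.
The 3 cells of cage c must have sum 8; hence R4C2 = 5.
In row 4, 1 can only go at R4C6, so R4C6 = 1.
Row 5 needs a 3, and only R5C1 is open for it.
Column 1 already has 3, so R4C1 = 4.
Row 4 now contains 4; hence R4C3 = 3.
Cage e has product 360; hence R6C1 = 5.
Cage e needs product 360, leaving R6C2 = 6.
Column 2 now contains 6, which forces R1C2 = 4.
Column 2 already has 4, so R2C2 = 3.
Cage f has sum 17; hence R2C3 = 5.
Cage f has sum 17, leaving R3C3 = 6.
Column 3 now contains 6, which forces R1C3 = 2.
Cage i's pair has product 6, which forces R1C4 = 3.
Cage j needs product 40, which forces R1C6 = 5.
6 is placed in row 3, so R3C1 = 2.
2 is placed in row 3, leaving R3C6 = 4.
Column 6 now contains 4; hence R5C6 = 6.
Column 3 now contains 2, so R6C3 = 4.
4 is placed in row 6, which forces R6C4 = 1.
1 is placed in row 6, leaving R6C5 = 2.
Row 1 already has 5, which forces R1C5 = 1.
Cage a needs sum 11, leaving R2C4 = 6.
2 is placed in column 5; hence R2C5 = 4.
Column 6 now contains 4, so R2C6 = 2.
Row 5 already has 6, so R5C4 = 4.
Cage h needs sum 15, leaving R5C5 = 5.
1 is placed in row 1, so R1C1 = 6.
Row 2 now contains 6, leaving R2C1 = 1.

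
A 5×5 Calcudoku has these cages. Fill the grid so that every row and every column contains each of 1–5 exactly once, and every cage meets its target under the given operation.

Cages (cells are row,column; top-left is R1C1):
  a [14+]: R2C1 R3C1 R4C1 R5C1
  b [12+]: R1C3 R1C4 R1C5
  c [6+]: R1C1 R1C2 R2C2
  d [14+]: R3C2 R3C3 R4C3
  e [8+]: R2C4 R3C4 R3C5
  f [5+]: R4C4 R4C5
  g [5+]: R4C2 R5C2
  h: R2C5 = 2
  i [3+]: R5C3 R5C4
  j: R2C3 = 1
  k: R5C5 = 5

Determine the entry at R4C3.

Cage j is given; hence R2C3 = 1.
H is a freebie, leaving R2C5 = 2.
The 3 cells of cage d must have sum 14, which forces R3C2 = 5.
Cage d has sum 14, so R3C3 = 4.
The 3 cells of cage d must have sum 14, leaving R4C3 = 5.
Column 3 now contains 1, so R5C3 = 2.
2 is placed in row 5; hence R5C4 = 1.
Cage k is given; hence R5C5 = 5.
Column 3 now contains 5; hence R1C3 = 3.
The 3 cells of cage b must have sum 12; hence R1C4 = 5.
Cage b needs sum 12, which forces R1C5 = 4.
Cage a needs sum 14, so R2C1 = 5.
Row 2 already has 2; hence R2C2 = 3.
Row 2 now contains 3, which forces R2C4 = 4.
Column 4 now contains 4, which forces R4C4 = 2.
3 is placed in column 2, so R5C2 = 4.
The 4 cells of cage a must have sum 14, so R3C1 = 2.
Column 4 already has 2, so R3C4 = 3.
Cage e needs sum 8, so R3C5 = 1.
Cage a has sum 14, which forces R4C1 = 4.
2 is placed in row 4, so R4C2 = 1.
Cage f needs two cells with sum 5, leaving R4C5 = 3.
Row 5 now contains 4, leaving R5C1 = 3.
2 is placed in column 1; hence R1C1 = 1.
Column 2 already has 1; hence R1C2 = 2.
The full grid is 1 2 3 5 4 / 5 3 1 4 2 / 2 5 4 3 1 / 4 1 5 2 3 / 3 4 2 1 5.

5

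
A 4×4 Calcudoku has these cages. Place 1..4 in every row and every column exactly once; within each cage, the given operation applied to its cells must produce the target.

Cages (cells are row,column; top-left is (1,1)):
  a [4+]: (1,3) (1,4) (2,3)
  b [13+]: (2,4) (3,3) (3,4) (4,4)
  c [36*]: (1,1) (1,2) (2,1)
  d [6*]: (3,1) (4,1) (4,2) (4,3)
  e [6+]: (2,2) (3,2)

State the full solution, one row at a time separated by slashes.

4 3 2 1 / 3 4 1 2 / 1 2 4 3 / 2 1 3 4

Cage c needs product 36, which forces (1,1) = 4.
Cage c needs product 36, which forces (1,2) = 3.
Cage a has sum 4, leaving (1,3) = 2.
The 3 cells of cage a must have sum 4, so (1,4) = 1.
The 3 cells of cage c must have product 36, which forces (2,1) = 3.
The 3 cells of cage a must have sum 4, which forces (2,3) = 1.
Cage d needs product 6, which forces (3,1) = 1.
The 4 cells of cage b must have sum 13; hence (3,3) = 4.
Column 1 now contains 3; hence (4,1) = 2.
Row 4 already has 2, so (4,2) = 1.
Column 3 already has 1, so (4,3) = 3.
3 is placed in row 4, which forces (4,4) = 4.
Cage e needs two cells with sum 6, so (2,2) = 4.
Column 4 now contains 4, leaving (2,4) = 2.
Row 3 now contains 4; hence (3,2) = 2.
Cage b needs sum 13, leaving (3,4) = 3.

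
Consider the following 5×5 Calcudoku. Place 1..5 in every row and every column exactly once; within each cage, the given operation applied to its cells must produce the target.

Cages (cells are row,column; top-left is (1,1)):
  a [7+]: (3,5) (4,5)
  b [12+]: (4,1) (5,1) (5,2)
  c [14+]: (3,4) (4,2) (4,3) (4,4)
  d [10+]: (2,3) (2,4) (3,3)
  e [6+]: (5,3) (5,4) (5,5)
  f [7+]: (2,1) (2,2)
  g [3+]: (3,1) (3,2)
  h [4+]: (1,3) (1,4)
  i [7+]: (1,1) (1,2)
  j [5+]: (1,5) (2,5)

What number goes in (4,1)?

The only place for 1 in column 1 is (3,1).
1 is placed in row 3, which forces (3,2) = 2.
Row 1 needs a 5, and only (1,2) is open for it.
The two cells of cage i must have sum 7; hence (1,1) = 2.
The only place for 4 in row 1 is (1,5).
Cage j needs two cells with sum 5, which forces (2,5) = 1.
Cage a's pair has sum 7; hence (3,5) = 5.
The two cells of cage a must have sum 7; hence (4,5) = 2.
Column 5 now contains 2, so (5,5) = 3.
Cage c has sum 14, which forces (3,4) = 4.
Cage b needs sum 12, which forces (4,1) = 3.
Cage b has sum 12, leaving (5,1) = 5.
Row 5 already has 3, which forces (5,2) = 4.
Column 1 now contains 3; hence (2,1) = 4.
Column 2 now contains 4, which forces (2,2) = 3.
Row 3 now contains 4, leaving (3,3) = 3.
Column 2 now contains 4, so (4,2) = 1.
Cage c has sum 14, so (4,3) = 4.
The 4 cells of cage c must have sum 14, so (4,4) = 5.
Column 3 already has 3, which forces (1,3) = 1.
The two cells of cage h must have sum 4, so (1,4) = 3.
Cage d has sum 10, leaving (2,3) = 5.
Column 4 now contains 5, leaving (2,4) = 2.
Column 3 now contains 1, which forces (5,3) = 2.
Column 4 already has 2, leaving (5,4) = 1.
Filled in: 2 5 1 3 4 / 4 3 5 2 1 / 1 2 3 4 5 / 3 1 4 5 2 / 5 4 2 1 3.

3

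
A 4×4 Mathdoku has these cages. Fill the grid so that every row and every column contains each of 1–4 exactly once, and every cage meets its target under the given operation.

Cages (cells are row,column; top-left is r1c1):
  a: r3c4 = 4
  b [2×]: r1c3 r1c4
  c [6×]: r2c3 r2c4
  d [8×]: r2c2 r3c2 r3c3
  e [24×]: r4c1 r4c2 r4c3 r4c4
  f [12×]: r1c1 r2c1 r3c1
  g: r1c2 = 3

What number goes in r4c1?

Cage g is a single given cell, so r1c2 = 3.
Cage a is given, leaving r3c4 = 4.
Cage d needs product 8, leaving r2c2 = 4.
Cage f needs product 12, leaving r1c1 = 4.
The 4 cells of cage e must have product 24, which forces r4c3 = 4.
Row 2 needs a 1, and only r2c1 is open for it.
Column 1 already has 1, which forces r3c1 = 3.
3 is placed in column 1, so r4c1 = 2.
Row 4 already has 2, so r4c2 = 1.
Row 4 now contains 1; hence r4c4 = 3.
Cage c's pair has product 6, leaving r2c3 = 3.
Column 4 now contains 3; hence r2c4 = 2.
Column 2 now contains 1, which forces r3c2 = 2.
The 3 cells of cage d must have product 8, which forces r3c3 = 1.
Column 3 already has 1, so r1c3 = 2.
Column 4 now contains 2, leaving r1c4 = 1.
Filled in: 4 3 2 1 / 1 4 3 2 / 3 2 1 4 / 2 1 4 3.

2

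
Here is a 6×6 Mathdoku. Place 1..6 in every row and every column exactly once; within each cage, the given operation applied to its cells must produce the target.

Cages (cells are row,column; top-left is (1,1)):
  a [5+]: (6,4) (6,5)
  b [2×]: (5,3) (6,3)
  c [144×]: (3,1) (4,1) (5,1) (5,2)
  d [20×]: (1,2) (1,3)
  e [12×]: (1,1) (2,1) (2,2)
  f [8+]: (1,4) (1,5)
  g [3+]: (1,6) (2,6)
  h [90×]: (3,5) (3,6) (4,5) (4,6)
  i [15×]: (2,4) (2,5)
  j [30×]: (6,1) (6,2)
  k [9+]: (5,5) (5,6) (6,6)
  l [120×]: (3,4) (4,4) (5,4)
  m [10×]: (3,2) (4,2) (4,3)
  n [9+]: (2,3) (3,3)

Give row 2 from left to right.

Column 1 needs a 5, and only (6,1) is open for it.
5 is placed in row 6, which forces (6,2) = 6.
In column 4, 1 can only go at (6,4), so (6,4) = 1.
Cage b's pair has product 2, which forces (5,3) = 1.
Row 6 already has 1, leaving (6,3) = 2.
Cage a needs two cells with sum 5, leaving (6,5) = 4.
4 is placed in row 6, so (6,6) = 3.
Column 3 already has 2, leaving (4,3) = 5.
The 3 cells of cage k must have sum 9; hence (5,5) = 2.
Cage k needs sum 9, which forces (5,6) = 4.
Cage d's pair has product 20, leaving (1,2) = 5.
5 is placed in column 3; hence (1,3) = 4.
The 4 cells of cage c must have product 144; hence (5,1) = 6.
Row 5 already has 4; hence (5,2) = 3.
Row 5 already has 6; hence (5,4) = 5.
The two cells of cage f must have sum 8, leaving (1,4) = 2.
Cage f's pair has sum 8, so (1,5) = 6.
Row 1 now contains 2; hence (1,6) = 1.
Column 4 already has 5, which forces (2,4) = 3.
Cage i's pair has product 15, so (2,5) = 5.
1 is placed in column 6, so (2,6) = 2.
1 is placed in column 6, so (4,6) = 6.
1 is placed in row 1, so (1,1) = 3.
3 is placed in row 2, leaving (2,3) = 6.
Cage n needs two cells with sum 9, which forces (3,3) = 3.
The 3 cells of cage l must have product 120, which forces (3,4) = 6.
Row 3 now contains 3, so (3,5) = 1.
Column 6 already has 6; hence (3,6) = 5.
6 is placed in row 4, leaving (4,4) = 4.
Column 5 now contains 1; hence (4,5) = 3.
The 4 cells of cage c must have product 144, which forces (3,1) = 4.
1 is placed in row 3, which forces (3,2) = 2.
Row 4 now contains 4, leaving (4,1) = 2.
The 3 cells of cage m must have product 10, which forces (4,2) = 1.
4 is placed in column 1; hence (2,1) = 1.
Column 2 now contains 1; hence (2,2) = 4.
The full grid is 3 5 4 2 6 1 / 1 4 6 3 5 2 / 4 2 3 6 1 5 / 2 1 5 4 3 6 / 6 3 1 5 2 4 / 5 6 2 1 4 3.

1 4 6 3 5 2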